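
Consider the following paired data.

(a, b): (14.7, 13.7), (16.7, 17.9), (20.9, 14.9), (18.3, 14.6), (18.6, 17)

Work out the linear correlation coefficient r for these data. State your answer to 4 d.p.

0.1113

n = 5, Σa = 89.2, Σb = 78.1, Σa² = 1612.64, Σb² = 1232.27, Σab = 1395.11
nΣab − ΣaΣb = 6975.55 − 6966.52 = 9.03
nΣa² − (Σa)² = 8063.2 − 7956.64 = 106.56; nΣb² − (Σb)² = 6161.35 − 6099.61 = 61.74
r = 9.03 / √(106.56 × 61.74) = 9.03 / 81.1111 ≈ 0.1113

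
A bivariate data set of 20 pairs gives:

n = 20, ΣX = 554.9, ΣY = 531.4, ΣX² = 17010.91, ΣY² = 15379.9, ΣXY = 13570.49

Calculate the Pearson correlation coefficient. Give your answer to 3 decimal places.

-0.822

r = (nΣXY − ΣXΣY) / √[(nΣX² − (ΣX)²)(nΣY² − (ΣY)²)]
Numerator: 20×13570.49 − 554.9×531.4 = -23464.06
Denominator: √[(340218.2 − 307914.01)(307598 − 282385.96)] = √[32304.19 × 25212.04] = 28538.6498
r = -23464.06 / 28538.6498 ≈ -0.822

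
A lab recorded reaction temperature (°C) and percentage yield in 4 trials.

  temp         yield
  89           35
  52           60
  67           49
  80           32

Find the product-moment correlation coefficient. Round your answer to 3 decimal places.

n = 4, Σx = 288, Σy = 176, Σx² = 21514, Σy² = 8250, Σxy = 12078
nΣxy − ΣxΣy = 48312 − 50688 = -2376
nΣx² − (Σx)² = 86056 − 82944 = 3112; nΣy² − (Σy)² = 33000 − 30976 = 2024
r = -2376 / √(3112 × 2024) = -2376 / 2509.7187 ≈ -0.947

-0.947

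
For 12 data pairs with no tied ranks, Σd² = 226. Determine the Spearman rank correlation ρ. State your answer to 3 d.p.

ρ = 1 − 6Σd² / [n(n²−1)] = 1 − 6×226 / (12×143)
  = 1 − 1356/1716 = 1 − 0.7902 ≈ 0.210

0.210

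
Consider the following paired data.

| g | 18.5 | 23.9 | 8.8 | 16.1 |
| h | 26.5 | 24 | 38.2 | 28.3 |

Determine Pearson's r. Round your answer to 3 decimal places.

-0.965

n = 4, Σg = 67.3, Σh = 117, Σg² = 1250.11, Σh² = 3538.38, Σgh = 1855.64
nΣgh − ΣgΣh = 7422.56 − 7874.1 = -451.54
nΣg² − (Σg)² = 5000.44 − 4529.29 = 471.15; nΣh² − (Σh)² = 14153.52 − 13689 = 464.52
r = -451.54 / √(471.15 × 464.52) = -451.54 / 467.8233 ≈ -0.965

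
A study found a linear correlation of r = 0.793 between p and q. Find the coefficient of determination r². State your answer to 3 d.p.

0.629

r² = (0.793)² = 0.629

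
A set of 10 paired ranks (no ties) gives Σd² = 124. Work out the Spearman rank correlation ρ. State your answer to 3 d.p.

0.248

ρ = 1 − 6Σd² / [n(n²−1)] = 1 − 6×124 / (10×99)
  = 1 − 744/990 = 1 − 0.7515 ≈ 0.248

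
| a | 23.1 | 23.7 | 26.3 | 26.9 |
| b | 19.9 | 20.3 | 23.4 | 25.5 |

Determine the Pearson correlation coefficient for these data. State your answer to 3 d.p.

n = 4, Σa = 100, Σb = 89.1, Σa² = 2510.6, Σb² = 2005.91, Σab = 2242.17
nΣab − ΣaΣb = 8968.68 − 8910 = 58.68
nΣa² − (Σa)² = 10042.4 − 10000 = 42.4; nΣb² − (Σb)² = 8023.64 − 7938.81 = 84.83
r = 58.68 / √(42.4 × 84.83) = 58.68 / 59.9733 ≈ 0.978

0.978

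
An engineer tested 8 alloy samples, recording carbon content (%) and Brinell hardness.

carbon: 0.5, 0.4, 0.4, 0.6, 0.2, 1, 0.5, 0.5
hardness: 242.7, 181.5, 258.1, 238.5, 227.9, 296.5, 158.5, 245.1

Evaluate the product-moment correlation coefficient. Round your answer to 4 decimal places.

0.5268

n = 8, Σx = 4.1, Σy = 1848.8, Σx² = 2.47, Σy² = 440390.32, Σxy = 984.17
nΣxy − ΣxΣy = 7873.36 − 7580.08 = 293.28
nΣx² − (Σx)² = 19.76 − 16.81 = 2.95; nΣy² − (Σy)² = 3523122.56 − 3418061.44 = 105061.12
r = 293.28 / √(2.95 × 105061.12) = 293.28 / 556.7138 ≈ 0.5268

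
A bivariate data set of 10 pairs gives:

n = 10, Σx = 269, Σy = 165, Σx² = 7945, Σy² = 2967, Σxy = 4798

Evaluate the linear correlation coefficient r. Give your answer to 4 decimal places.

r = (nΣxy − ΣxΣy) / √[(nΣx² − (Σx)²)(nΣy² − (Σy)²)]
Numerator: 10×4798 − 269×165 = 3595
Denominator: √[(79450 − 72361)(29670 − 27225)] = √[7089 × 2445] = 4163.2445
r = 3595 / 4163.2445 ≈ 0.8635

0.8635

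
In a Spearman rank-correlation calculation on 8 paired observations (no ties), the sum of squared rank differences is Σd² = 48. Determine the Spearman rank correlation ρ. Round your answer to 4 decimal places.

0.4286

ρ = 1 − 6Σd² / [n(n²−1)] = 1 − 6×48 / (8×63)
  = 1 − 288/504 = 1 − 0.57143 ≈ 0.4286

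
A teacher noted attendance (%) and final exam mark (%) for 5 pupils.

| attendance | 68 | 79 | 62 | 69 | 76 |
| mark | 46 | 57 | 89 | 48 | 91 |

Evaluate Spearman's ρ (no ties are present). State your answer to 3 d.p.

Rank attendance: 2, 5, 1, 3, 4
Rank mark: 1, 3, 4, 2, 5
d = rank(attendance) − rank(mark): 1, 2, -3, 1, -1; Σd² = 16
ρ = 1 − 6Σd² / [n(n²−1)] = 1 − 6×16 / (5×24) = 1 − 96/120 ≈ 0.200

0.200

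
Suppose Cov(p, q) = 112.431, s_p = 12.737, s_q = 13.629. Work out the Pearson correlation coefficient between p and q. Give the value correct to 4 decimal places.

0.6477

r = Cov(p,q) / (s_p · s_q) = 112.431 / (12.737 × 13.629)
  = 112.431 / 173.5926 ≈ 0.6477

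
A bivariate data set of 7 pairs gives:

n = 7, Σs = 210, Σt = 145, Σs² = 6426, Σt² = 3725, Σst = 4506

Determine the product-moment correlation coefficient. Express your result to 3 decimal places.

r = (nΣst − ΣsΣt) / √[(nΣs² − (Σs)²)(nΣt² − (Σt)²)]
Numerator: 7×4506 − 210×145 = 1092
Denominator: √[(44982 − 44100)(26075 − 21025)] = √[882 × 5050] = 2110.4739
r = 1092 / 2110.4739 ≈ 0.517

0.517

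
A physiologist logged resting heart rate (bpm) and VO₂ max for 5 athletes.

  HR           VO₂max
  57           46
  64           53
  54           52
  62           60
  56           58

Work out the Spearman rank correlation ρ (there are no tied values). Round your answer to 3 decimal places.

Rank HR: 3, 5, 1, 4, 2
Rank VO₂max: 1, 3, 2, 5, 4
d = rank(HR) − rank(VO₂max): 2, 2, -1, -1, -2; Σd² = 14
ρ = 1 − 6Σd² / [n(n²−1)] = 1 − 6×14 / (5×24) = 1 − 84/120 ≈ 0.300

0.300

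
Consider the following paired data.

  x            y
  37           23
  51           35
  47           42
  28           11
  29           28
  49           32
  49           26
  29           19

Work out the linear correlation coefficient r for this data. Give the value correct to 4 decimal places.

0.7408

n = 8, Σx = 319, Σy = 216, Σx² = 13447, Σy² = 6484, Σxy = 9123
nΣxy − ΣxΣy = 72984 − 68904 = 4080
nΣx² − (Σx)² = 107576 − 101761 = 5815; nΣy² − (Σy)² = 51872 − 46656 = 5216
r = 4080 / √(5815 × 5216) = 4080 / 5507.3623 ≈ 0.7408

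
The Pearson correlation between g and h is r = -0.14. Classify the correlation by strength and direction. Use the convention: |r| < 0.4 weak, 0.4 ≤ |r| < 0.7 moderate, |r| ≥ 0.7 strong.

weak negative

r = -0.14 < 0 so the relationship is negative.
|r| = 0.14, which falls in the weak range.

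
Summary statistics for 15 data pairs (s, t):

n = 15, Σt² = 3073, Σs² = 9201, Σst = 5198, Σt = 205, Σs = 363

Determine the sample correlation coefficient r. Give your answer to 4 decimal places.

r = (nΣst − ΣsΣt) / √[(nΣs² − (Σs)²)(nΣt² − (Σt)²)]
Numerator: 15×5198 − 363×205 = 3555
Denominator: √[(138015 − 131769)(46095 − 42025)] = √[6246 × 4070] = 5041.9461
r = 3555 / 5041.9461 ≈ 0.7051

0.7051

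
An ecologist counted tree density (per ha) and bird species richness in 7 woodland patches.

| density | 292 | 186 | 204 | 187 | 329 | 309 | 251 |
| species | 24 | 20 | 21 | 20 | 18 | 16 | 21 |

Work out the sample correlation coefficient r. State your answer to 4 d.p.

n = 7, Σx = 1758, Σy = 140, Σx² = 463168, Σy² = 2838, Σxy = 34889
nΣxy − ΣxΣy = 244223 − 246120 = -1897
nΣx² − (Σx)² = 3242176 − 3090564 = 151612; nΣy² − (Σy)² = 19866 − 19600 = 266
r = -1897 / √(151612 × 266) = -1897 / 6350.4954 ≈ -0.2987

-0.2987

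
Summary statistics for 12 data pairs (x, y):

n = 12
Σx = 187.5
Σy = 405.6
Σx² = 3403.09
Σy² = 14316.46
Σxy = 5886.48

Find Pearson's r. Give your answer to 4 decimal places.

r = (nΣxy − ΣxΣy) / √[(nΣx² − (Σx)²)(nΣy² − (Σy)²)]
Numerator: 12×5886.48 − 187.5×405.6 = -5412.24
Denominator: √[(40837.08 − 35156.25)(171797.52 − 164511.36)] = √[5680.83 × 7286.16] = 6433.6177
r = -5412.24 / 6433.6177 ≈ -0.8412

-0.8412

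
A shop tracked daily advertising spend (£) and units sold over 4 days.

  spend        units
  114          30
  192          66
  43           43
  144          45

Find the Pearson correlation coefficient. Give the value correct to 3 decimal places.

0.625

n = 4, Σx = 493, Σy = 184, Σx² = 72445, Σy² = 9130, Σxy = 24421
nΣxy − ΣxΣy = 97684 − 90712 = 6972
nΣx² − (Σx)² = 289780 − 243049 = 46731; nΣy² − (Σy)² = 36520 − 33856 = 2664
r = 6972 / √(46731 × 2664) = 6972 / 11157.5707 ≈ 0.625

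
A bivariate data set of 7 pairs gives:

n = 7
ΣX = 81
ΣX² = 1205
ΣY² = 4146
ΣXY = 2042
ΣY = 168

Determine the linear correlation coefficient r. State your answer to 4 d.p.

0.5610

r = (nΣXY − ΣXΣY) / √[(nΣX² − (ΣX)²)(nΣY² − (ΣY)²)]
Numerator: 7×2042 − 81×168 = 686
Denominator: √[(8435 − 6561)(29022 − 28224)] = √[1874 × 798] = 1222.8867
r = 686 / 1222.8867 ≈ 0.5610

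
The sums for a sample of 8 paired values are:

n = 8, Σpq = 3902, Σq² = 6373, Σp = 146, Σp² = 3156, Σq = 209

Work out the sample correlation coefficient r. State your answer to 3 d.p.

0.131

r = (nΣpq − ΣpΣq) / √[(nΣp² − (Σp)²)(nΣq² − (Σq)²)]
Numerator: 8×3902 − 146×209 = 702
Denominator: √[(25248 − 21316)(50984 − 43681)] = √[3932 × 7303] = 5358.6748
r = 702 / 5358.6748 ≈ 0.131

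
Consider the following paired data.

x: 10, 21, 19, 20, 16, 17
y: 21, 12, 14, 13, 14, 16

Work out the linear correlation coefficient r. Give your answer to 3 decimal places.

-0.953

n = 6, Σx = 103, Σy = 90, Σx² = 1847, Σy² = 1402, Σxy = 1484
nΣxy − ΣxΣy = 8904 − 9270 = -366
nΣx² − (Σx)² = 11082 − 10609 = 473; nΣy² − (Σy)² = 8412 − 8100 = 312
r = -366 / √(473 × 312) = -366 / 384.1562 ≈ -0.953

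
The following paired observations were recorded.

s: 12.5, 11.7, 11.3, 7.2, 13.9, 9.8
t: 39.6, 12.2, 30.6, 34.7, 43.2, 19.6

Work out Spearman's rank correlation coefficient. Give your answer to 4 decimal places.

Rank s: 5, 4, 3, 1, 6, 2
Rank t: 5, 1, 3, 4, 6, 2
d = rank(s) − rank(t): 0, 3, 0, -3, 0, 0; Σd² = 18
ρ = 1 − 6Σd² / [n(n²−1)] = 1 − 6×18 / (6×35) = 1 − 108/210 ≈ 0.4857

0.4857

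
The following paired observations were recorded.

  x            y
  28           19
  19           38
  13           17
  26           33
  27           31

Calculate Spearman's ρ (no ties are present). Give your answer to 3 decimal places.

0.000

Rank x: 5, 2, 1, 3, 4
Rank y: 2, 5, 1, 4, 3
d = rank(x) − rank(y): 3, -3, 0, -1, 1; Σd² = 20
ρ = 1 − 6Σd² / [n(n²−1)] = 1 − 6×20 / (5×24) = 1 − 120/120 ≈ 0.000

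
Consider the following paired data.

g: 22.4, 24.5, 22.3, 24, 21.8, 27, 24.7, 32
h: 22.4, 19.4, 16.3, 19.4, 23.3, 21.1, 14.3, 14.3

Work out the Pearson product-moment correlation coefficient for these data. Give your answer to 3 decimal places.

-0.529

n = 8, Σg = 198.7, Σh = 150.5, Σg² = 5013.63, Σh² = 2917.25, Σgh = 3694.6
nΣgh − ΣgΣh = 29556.8 − 29904.35 = -347.55
nΣg² − (Σg)² = 40109.04 − 39481.69 = 627.35; nΣh² − (Σh)² = 23338 − 22650.25 = 687.75
r = -347.55 / √(627.35 × 687.75) = -347.55 / 656.8561 ≈ -0.529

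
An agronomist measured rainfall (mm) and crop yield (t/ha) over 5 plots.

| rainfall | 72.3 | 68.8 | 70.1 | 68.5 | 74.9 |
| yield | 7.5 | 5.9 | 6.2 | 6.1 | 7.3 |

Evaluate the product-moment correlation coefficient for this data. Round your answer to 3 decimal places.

n = 5, Σx = 354.6, Σy = 33, Σx² = 25177, Σy² = 220, Σxy = 2347.41
nΣxy − ΣxΣy = 11737.05 − 11701.8 = 35.25
nΣx² − (Σx)² = 125885 − 125741.16 = 143.84; nΣy² − (Σy)² = 1100 − 1089 = 11
r = 35.25 / √(143.84 × 11) = 35.25 / 39.7774 ≈ 0.886

0.886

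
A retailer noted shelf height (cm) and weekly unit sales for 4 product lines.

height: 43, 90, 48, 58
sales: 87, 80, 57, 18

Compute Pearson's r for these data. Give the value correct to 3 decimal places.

0.133

n = 4, Σx = 239, Σy = 242, Σx² = 15617, Σy² = 17542, Σxy = 14721
nΣxy − ΣxΣy = 58884 − 57838 = 1046
nΣx² − (Σx)² = 62468 − 57121 = 5347; nΣy² − (Σy)² = 70168 − 58564 = 11604
r = 1046 / √(5347 × 11604) = 1046 / 7876.9657 ≈ 0.133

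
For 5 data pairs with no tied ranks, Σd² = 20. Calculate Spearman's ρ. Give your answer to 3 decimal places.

ρ = 1 − 6Σd² / [n(n²−1)] = 1 − 6×20 / (5×24)
  = 1 − 120/120 = 1 − 1.0000 ≈ 0.000

0.000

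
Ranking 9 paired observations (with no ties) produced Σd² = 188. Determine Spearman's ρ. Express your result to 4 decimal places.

-0.5667

ρ = 1 − 6Σd² / [n(n²−1)] = 1 − 6×188 / (9×80)
  = 1 − 1128/720 = 1 − 1.56667 ≈ -0.5667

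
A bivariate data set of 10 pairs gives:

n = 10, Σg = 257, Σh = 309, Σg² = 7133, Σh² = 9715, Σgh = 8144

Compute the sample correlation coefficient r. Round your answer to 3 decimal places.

0.683

r = (nΣgh − ΣgΣh) / √[(nΣg² − (Σg)²)(nΣh² − (Σh)²)]
Numerator: 10×8144 − 257×309 = 2027
Denominator: √[(71330 − 66049)(97150 − 95481)] = √[5281 × 1669] = 2968.8363
r = 2027 / 2968.8363 ≈ 0.683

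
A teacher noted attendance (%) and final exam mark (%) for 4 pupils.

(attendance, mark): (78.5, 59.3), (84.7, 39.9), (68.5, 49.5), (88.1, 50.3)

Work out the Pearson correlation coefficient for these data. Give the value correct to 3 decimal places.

n = 4, Σx = 319.8, Σy = 199, Σx² = 25790.2, Σy² = 10088.84, Σxy = 15856.76
nΣxy − ΣxΣy = 63427.04 − 63640.2 = -213.16
nΣx² − (Σx)² = 103160.8 − 102272.04 = 888.76; nΣy² − (Σy)² = 40355.36 − 39601 = 754.36
r = -213.16 / √(888.76 × 754.36) = -213.16 / 818.8071 ≈ -0.260

-0.260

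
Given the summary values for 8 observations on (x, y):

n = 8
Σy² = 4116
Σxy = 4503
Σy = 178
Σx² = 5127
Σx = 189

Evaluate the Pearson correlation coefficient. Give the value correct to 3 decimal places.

0.928

r = (nΣxy − ΣxΣy) / √[(nΣx² − (Σx)²)(nΣy² − (Σy)²)]
Numerator: 8×4503 − 189×178 = 2382
Denominator: √[(41016 − 35721)(32928 − 31684)] = √[5295 × 1244] = 2566.5113
r = 2382 / 2566.5113 ≈ 0.928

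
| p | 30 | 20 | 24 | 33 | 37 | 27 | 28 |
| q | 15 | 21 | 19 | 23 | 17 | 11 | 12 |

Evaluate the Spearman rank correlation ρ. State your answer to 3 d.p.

0.000

Rank p: 5, 1, 2, 6, 7, 3, 4
Rank q: 3, 6, 5, 7, 4, 1, 2
d = rank(p) − rank(q): 2, -5, -3, -1, 3, 2, 2; Σd² = 56
ρ = 1 − 6Σd² / [n(n²−1)] = 1 − 6×56 / (7×48) = 1 − 336/336 ≈ 0.000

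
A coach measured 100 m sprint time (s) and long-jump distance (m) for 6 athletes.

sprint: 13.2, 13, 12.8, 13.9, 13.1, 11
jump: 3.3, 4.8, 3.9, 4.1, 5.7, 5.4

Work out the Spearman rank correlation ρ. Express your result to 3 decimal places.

-0.314

Rank sprint: 5, 3, 2, 6, 4, 1
Rank jump: 1, 4, 2, 3, 6, 5
d = rank(sprint) − rank(jump): 4, -1, 0, 3, -2, -4; Σd² = 46
ρ = 1 − 6Σd² / [n(n²−1)] = 1 − 6×46 / (6×35) = 1 − 276/210 ≈ -0.314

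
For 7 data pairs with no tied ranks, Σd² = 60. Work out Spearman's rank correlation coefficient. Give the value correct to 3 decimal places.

-0.071

ρ = 1 − 6Σd² / [n(n²−1)] = 1 − 6×60 / (7×48)
  = 1 − 360/336 = 1 − 1.0714 ≈ -0.071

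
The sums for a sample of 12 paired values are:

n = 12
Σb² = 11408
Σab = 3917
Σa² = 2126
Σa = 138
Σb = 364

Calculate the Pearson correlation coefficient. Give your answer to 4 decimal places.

r = (nΣab − ΣaΣb) / √[(nΣa² − (Σa)²)(nΣb² − (Σb)²)]
Numerator: 12×3917 − 138×364 = -3228
Denominator: √[(25512 − 19044)(136896 − 132496)] = √[6468 × 4400] = 5334.7165
r = -3228 / 5334.7165 ≈ -0.6051

-0.6051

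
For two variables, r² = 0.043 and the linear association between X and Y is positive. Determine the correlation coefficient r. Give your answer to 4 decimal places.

|r| = √0.043 = 0.2074
The association is positive, so r = 0.2074.

0.2074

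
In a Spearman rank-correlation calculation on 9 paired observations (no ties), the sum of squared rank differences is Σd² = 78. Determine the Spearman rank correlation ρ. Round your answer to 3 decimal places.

ρ = 1 − 6Σd² / [n(n²−1)] = 1 − 6×78 / (9×80)
  = 1 − 468/720 = 1 − 0.6500 ≈ 0.350

0.350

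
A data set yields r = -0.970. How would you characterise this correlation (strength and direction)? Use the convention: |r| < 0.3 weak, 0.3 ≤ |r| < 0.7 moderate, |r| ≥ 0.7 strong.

r = -0.970 < 0 so the relationship is negative.
|r| = 0.970, which falls in the strong range.

strong negative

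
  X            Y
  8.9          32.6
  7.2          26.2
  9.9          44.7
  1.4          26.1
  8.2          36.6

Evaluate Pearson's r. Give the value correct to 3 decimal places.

0.714

n = 5, ΣX = 35.6, ΣY = 166.2, ΣX² = 298.26, ΣY² = 5768.06, ΣXY = 1257.97
nΣXY − ΣXΣY = 6289.85 − 5916.72 = 373.13
nΣX² − (ΣX)² = 1491.3 − 1267.36 = 223.94; nΣY² − (ΣY)² = 28840.3 − 27622.44 = 1217.86
r = 373.13 / √(223.94 × 1217.86) = 373.13 / 522.2333 ≈ 0.714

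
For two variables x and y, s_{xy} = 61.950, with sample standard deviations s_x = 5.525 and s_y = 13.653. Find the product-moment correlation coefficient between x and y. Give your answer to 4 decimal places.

0.8213

r = Cov(x,y) / (s_x · s_y) = 61.950 / (5.525 × 13.653)
  = 61.950 / 75.4328 ≈ 0.8213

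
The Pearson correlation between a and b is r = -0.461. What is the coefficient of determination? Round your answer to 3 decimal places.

0.213

r² = (-0.461)² = 0.213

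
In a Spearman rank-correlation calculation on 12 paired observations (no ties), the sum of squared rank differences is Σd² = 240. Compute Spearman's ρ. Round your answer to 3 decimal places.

ρ = 1 − 6Σd² / [n(n²−1)] = 1 − 6×240 / (12×143)
  = 1 − 1440/1716 = 1 − 0.8392 ≈ 0.161

0.161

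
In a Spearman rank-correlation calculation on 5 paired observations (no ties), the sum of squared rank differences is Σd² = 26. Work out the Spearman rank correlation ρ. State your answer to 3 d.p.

-0.300

ρ = 1 − 6Σd² / [n(n²−1)] = 1 − 6×26 / (5×24)
  = 1 − 156/120 = 1 − 1.3000 ≈ -0.300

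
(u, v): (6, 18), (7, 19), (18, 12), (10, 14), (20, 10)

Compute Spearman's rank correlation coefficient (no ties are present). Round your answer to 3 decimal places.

-0.900

Rank u: 1, 2, 4, 3, 5
Rank v: 4, 5, 2, 3, 1
d = rank(u) − rank(v): -3, -3, 2, 0, 4; Σd² = 38
ρ = 1 − 6Σd² / [n(n²−1)] = 1 − 6×38 / (5×24) = 1 − 228/120 ≈ -0.900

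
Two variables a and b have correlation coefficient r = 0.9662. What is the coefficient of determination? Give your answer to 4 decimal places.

0.9335

r² = (0.9662)² = 0.9335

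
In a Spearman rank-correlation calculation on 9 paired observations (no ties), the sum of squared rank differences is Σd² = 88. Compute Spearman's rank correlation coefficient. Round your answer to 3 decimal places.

0.267

ρ = 1 − 6Σd² / [n(n²−1)] = 1 − 6×88 / (9×80)
  = 1 − 528/720 = 1 − 0.7333 ≈ 0.267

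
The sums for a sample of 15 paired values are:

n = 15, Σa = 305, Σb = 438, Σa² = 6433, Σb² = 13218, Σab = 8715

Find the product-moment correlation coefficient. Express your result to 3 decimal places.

r = (nΣab − ΣaΣb) / √[(nΣa² − (Σa)²)(nΣb² − (Σb)²)]
Numerator: 15×8715 − 305×438 = -2865
Denominator: √[(96495 − 93025)(198270 − 191844)] = √[3470 × 6426] = 4722.0991
r = -2865 / 4722.0991 ≈ -0.607

-0.607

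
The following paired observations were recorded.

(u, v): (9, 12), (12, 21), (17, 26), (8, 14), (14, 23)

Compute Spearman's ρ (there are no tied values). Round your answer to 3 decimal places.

0.900

Rank u: 2, 3, 5, 1, 4
Rank v: 1, 3, 5, 2, 4
d = rank(u) − rank(v): 1, 0, 0, -1, 0; Σd² = 2
ρ = 1 − 6Σd² / [n(n²−1)] = 1 − 6×2 / (5×24) = 1 − 12/120 ≈ 0.900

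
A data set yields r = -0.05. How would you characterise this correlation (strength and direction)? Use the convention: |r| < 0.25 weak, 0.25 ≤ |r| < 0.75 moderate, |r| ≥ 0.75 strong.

weak negative

r = -0.05 < 0 so the relationship is negative.
|r| = 0.05, which falls in the weak range.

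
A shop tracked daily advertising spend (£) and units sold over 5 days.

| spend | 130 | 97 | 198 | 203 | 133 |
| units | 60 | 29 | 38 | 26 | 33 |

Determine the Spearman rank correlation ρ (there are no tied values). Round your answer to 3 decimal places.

Rank spend: 2, 1, 4, 5, 3
Rank units: 5, 2, 4, 1, 3
d = rank(spend) − rank(units): -3, -1, 0, 4, 0; Σd² = 26
ρ = 1 − 6Σd² / [n(n²−1)] = 1 − 6×26 / (5×24) = 1 − 156/120 ≈ -0.300

-0.300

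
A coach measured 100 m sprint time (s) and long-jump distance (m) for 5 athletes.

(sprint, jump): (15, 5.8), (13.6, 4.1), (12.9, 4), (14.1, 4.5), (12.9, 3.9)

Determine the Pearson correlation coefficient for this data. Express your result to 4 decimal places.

n = 5, Σx = 68.5, Σy = 22.3, Σx² = 941.59, Σy² = 101.91, Σxy = 308.12
nΣxy − ΣxΣy = 1540.6 − 1527.55 = 13.05
nΣx² − (Σx)² = 4707.95 − 4692.25 = 15.7; nΣy² − (Σy)² = 509.55 − 497.29 = 12.26
r = 13.05 / √(15.7 × 12.26) = 13.05 / 13.8738 ≈ 0.9406

0.9406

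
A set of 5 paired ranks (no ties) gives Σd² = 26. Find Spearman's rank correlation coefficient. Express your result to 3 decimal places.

-0.300

ρ = 1 − 6Σd² / [n(n²−1)] = 1 − 6×26 / (5×24)
  = 1 − 156/120 = 1 − 1.3000 ≈ -0.300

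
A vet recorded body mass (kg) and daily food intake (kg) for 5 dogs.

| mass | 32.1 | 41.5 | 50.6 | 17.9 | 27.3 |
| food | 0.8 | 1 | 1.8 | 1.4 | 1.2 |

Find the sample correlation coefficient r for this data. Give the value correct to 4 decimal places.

0.3096

n = 5, Σx = 169.4, Σy = 6.2, Σx² = 6378.72, Σy² = 8.28, Σxy = 216.08
nΣxy − ΣxΣy = 1080.4 − 1050.28 = 30.12
nΣx² − (Σx)² = 31893.6 − 28696.36 = 3197.24; nΣy² − (Σy)² = 41.4 − 38.44 = 2.96
r = 30.12 / √(3197.24 × 2.96) = 30.12 / 97.2822 ≈ 0.3096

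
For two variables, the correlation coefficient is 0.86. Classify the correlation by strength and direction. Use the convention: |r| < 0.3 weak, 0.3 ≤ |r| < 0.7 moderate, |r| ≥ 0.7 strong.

strong positive

r = 0.86 > 0 so the relationship is positive.
|r| = 0.86, which falls in the strong range.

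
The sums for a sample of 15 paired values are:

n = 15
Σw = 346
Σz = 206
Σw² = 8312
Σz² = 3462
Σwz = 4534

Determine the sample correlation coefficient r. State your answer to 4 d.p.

r = (nΣwz − ΣwΣz) / √[(nΣw² − (Σw)²)(nΣz² − (Σz)²)]
Numerator: 15×4534 − 346×206 = -3266
Denominator: √[(124680 − 119716)(51930 − 42436)] = √[4964 × 9494] = 6864.9993
r = -3266 / 6864.9993 ≈ -0.4757

-0.4757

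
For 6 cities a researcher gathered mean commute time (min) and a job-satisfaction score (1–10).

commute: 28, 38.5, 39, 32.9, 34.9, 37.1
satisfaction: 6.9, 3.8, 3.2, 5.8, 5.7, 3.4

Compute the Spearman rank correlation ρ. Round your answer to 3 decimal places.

-0.943

Rank commute: 1, 5, 6, 2, 3, 4
Rank satisfaction: 6, 3, 1, 5, 4, 2
d = rank(commute) − rank(satisfaction): -5, 2, 5, -3, -1, 2; Σd² = 68
ρ = 1 − 6Σd² / [n(n²−1)] = 1 − 6×68 / (6×35) = 1 − 408/210 ≈ -0.943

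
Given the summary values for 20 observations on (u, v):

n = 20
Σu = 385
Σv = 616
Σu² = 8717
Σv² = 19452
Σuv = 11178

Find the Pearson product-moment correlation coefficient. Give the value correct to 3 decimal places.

-0.860

r = (nΣuv − ΣuΣv) / √[(nΣu² − (Σu)²)(nΣv² − (Σv)²)]
Numerator: 20×11178 − 385×616 = -13600
Denominator: √[(174340 − 148225)(389040 − 379456)] = √[26115 × 9584] = 15820.4349
r = -13600 / 15820.4349 ≈ -0.860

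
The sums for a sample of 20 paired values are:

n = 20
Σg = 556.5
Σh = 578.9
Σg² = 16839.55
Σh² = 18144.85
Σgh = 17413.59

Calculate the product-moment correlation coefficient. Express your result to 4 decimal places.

0.9519

r = (nΣgh − ΣgΣh) / √[(nΣg² − (Σg)²)(nΣh² − (Σh)²)]
Numerator: 20×17413.59 − 556.5×578.9 = 26113.95
Denominator: √[(336791 − 309692.25)(362897 − 335125.21)] = √[27098.75 × 27771.79] = 27433.2061
r = 26113.95 / 27433.2061 ≈ 0.9519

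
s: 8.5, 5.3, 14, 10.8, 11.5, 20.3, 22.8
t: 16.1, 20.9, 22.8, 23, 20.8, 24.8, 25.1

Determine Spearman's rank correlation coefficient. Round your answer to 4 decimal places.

0.7500

Rank s: 2, 1, 5, 3, 4, 6, 7
Rank t: 1, 3, 4, 5, 2, 6, 7
d = rank(s) − rank(t): 1, -2, 1, -2, 2, 0, 0; Σd² = 14
ρ = 1 − 6Σd² / [n(n²−1)] = 1 − 6×14 / (7×48) = 1 − 84/336 ≈ 0.7500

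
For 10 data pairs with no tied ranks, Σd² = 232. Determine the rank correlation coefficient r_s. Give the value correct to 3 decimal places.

ρ = 1 − 6Σd² / [n(n²−1)] = 1 − 6×232 / (10×99)
  = 1 − 1392/990 = 1 − 1.4061 ≈ -0.406

-0.406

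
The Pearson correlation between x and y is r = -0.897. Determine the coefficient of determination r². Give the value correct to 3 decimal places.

r² = (-0.897)² = 0.805

0.805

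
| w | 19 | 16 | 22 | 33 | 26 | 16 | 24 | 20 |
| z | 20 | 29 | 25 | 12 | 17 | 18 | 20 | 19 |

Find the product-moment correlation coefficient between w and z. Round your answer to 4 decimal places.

n = 8, Σw = 176, Σz = 160, Σw² = 4098, Σz² = 3384, Σwz = 3380
nΣwz − ΣwΣz = 27040 − 28160 = -1120
nΣw² − (Σw)² = 32784 − 30976 = 1808; nΣz² − (Σz)² = 27072 − 25600 = 1472
r = -1120 / √(1808 × 1472) = -1120 / 1631.3724 ≈ -0.6865

-0.6865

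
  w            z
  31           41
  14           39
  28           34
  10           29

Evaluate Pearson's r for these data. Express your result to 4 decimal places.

n = 4, Σw = 83, Σz = 143, Σw² = 2041, Σz² = 5199, Σwz = 3059
nΣwz − ΣwΣz = 12236 − 11869 = 367
nΣw² − (Σw)² = 8164 − 6889 = 1275; nΣz² − (Σz)² = 20796 − 20449 = 347
r = 367 / √(1275 × 347) = 367 / 665.1504 ≈ 0.5518

0.5518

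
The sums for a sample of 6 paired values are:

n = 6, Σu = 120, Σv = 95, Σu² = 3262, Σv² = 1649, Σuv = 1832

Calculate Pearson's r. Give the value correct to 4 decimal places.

-0.1925

r = (nΣuv − ΣuΣv) / √[(nΣu² − (Σu)²)(nΣv² − (Σv)²)]
Numerator: 6×1832 − 120×95 = -408
Denominator: √[(19572 − 14400)(9894 − 9025)] = √[5172 × 869] = 2120.0160
r = -408 / 2120.0160 ≈ -0.1925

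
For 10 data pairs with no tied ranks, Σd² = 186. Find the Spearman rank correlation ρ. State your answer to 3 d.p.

ρ = 1 − 6Σd² / [n(n²−1)] = 1 − 6×186 / (10×99)
  = 1 − 1116/990 = 1 − 1.1273 ≈ -0.127

-0.127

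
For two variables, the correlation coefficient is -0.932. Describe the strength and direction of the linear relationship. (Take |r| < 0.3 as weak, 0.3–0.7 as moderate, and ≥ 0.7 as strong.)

strong negative

r = -0.932 < 0 so the relationship is negative.
|r| = 0.932, which falls in the strong range.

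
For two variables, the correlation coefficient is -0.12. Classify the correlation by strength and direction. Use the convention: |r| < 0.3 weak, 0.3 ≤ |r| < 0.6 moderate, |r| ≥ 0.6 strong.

weak negative

r = -0.12 < 0 so the relationship is negative.
|r| = 0.12, which falls in the weak range.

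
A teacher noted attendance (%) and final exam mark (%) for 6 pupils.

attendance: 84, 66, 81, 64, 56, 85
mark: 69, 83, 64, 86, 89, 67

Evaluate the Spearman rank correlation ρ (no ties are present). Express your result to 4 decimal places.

-0.8286

Rank attendance: 5, 3, 4, 2, 1, 6
Rank mark: 3, 4, 1, 5, 6, 2
d = rank(attendance) − rank(mark): 2, -1, 3, -3, -5, 4; Σd² = 64
ρ = 1 − 6Σd² / [n(n²−1)] = 1 − 6×64 / (6×35) = 1 − 384/210 ≈ -0.8286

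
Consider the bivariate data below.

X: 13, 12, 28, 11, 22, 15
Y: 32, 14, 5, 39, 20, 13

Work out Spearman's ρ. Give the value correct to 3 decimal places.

Rank X: 3, 2, 6, 1, 5, 4
Rank Y: 5, 3, 1, 6, 4, 2
d = rank(X) − rank(Y): -2, -1, 5, -5, 1, 2; Σd² = 60
ρ = 1 − 6Σd² / [n(n²−1)] = 1 − 6×60 / (6×35) = 1 − 360/210 ≈ -0.714

-0.714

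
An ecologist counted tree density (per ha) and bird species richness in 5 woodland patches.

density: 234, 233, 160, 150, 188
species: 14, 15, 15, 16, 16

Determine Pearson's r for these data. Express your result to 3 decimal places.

n = 5, Σx = 965, Σy = 76, Σx² = 192489, Σy² = 1158, Σxy = 14579
nΣxy − ΣxΣy = 72895 − 73340 = -445
nΣx² − (Σx)² = 962445 − 931225 = 31220; nΣy² − (Σy)² = 5790 − 5776 = 14
r = -445 / √(31220 × 14) = -445 / 661.1203 ≈ -0.673

-0.673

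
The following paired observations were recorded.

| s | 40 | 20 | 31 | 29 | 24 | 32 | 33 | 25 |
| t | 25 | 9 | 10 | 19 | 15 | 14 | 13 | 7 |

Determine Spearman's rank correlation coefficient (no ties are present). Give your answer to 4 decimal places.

Rank s: 8, 1, 5, 4, 2, 6, 7, 3
Rank t: 8, 2, 3, 7, 6, 5, 4, 1
d = rank(s) − rank(t): 0, -1, 2, -3, -4, 1, 3, 2; Σd² = 44
ρ = 1 − 6Σd² / [n(n²−1)] = 1 − 6×44 / (8×63) = 1 − 264/504 ≈ 0.4762

0.4762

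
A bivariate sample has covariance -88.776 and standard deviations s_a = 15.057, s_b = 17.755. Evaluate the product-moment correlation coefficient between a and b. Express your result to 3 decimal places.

r = Cov(a,b) / (s_a · s_b) = -88.776 / (15.057 × 17.755)
  = -88.776 / 267.3370 ≈ -0.332

-0.332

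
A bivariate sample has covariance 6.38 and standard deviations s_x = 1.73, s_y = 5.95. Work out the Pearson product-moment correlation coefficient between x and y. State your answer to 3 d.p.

r = Cov(x,y) / (s_x · s_y) = 6.38 / (1.73 × 5.95)
  = 6.38 / 10.2935 ≈ 0.620

0.620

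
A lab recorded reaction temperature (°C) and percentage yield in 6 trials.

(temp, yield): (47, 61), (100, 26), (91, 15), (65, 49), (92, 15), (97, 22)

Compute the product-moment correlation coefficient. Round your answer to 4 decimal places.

n = 6, Σx = 492, Σy = 188, Σx² = 42588, Σy² = 7732, Σxy = 13531
nΣxy − ΣxΣy = 81186 − 92496 = -11310
nΣx² − (Σx)² = 255528 − 242064 = 13464; nΣy² − (Σy)² = 46392 − 35344 = 11048
r = -11310 / √(13464 × 11048) = -11310 / 12196.3221 ≈ -0.9273

-0.9273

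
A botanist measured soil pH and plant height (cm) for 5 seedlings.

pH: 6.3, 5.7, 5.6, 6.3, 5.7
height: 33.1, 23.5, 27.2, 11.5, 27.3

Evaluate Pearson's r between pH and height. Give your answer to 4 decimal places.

n = 5, Σx = 29.6, Σy = 122.6, Σx² = 175.72, Σy² = 3265.24, Σxy = 722.86
nΣxy − ΣxΣy = 3614.3 − 3628.96 = -14.66
nΣx² − (Σx)² = 878.6 − 876.16 = 2.44; nΣy² − (Σy)² = 16326.2 − 15030.76 = 1295.44
r = -14.66 / √(2.44 × 1295.44) = -14.66 / 56.2216 ≈ -0.2608

-0.2608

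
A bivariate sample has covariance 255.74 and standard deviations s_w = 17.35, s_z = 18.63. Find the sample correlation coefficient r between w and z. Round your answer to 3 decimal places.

r = Cov(w,z) / (s_w · s_z) = 255.74 / (17.35 × 18.63)
  = 255.74 / 323.2305 ≈ 0.791

0.791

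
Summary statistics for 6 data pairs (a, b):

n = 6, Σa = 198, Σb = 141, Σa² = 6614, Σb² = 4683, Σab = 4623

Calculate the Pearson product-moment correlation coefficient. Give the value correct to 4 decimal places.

-0.0906

r = (nΣab − ΣaΣb) / √[(nΣa² − (Σa)²)(nΣb² − (Σb)²)]
Numerator: 6×4623 − 198×141 = -180
Denominator: √[(39684 − 39204)(28098 − 19881)] = √[480 × 8217] = 1985.9909
r = -180 / 1985.9909 ≈ -0.0906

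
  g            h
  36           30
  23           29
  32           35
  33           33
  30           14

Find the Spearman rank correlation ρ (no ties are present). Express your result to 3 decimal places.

Rank g: 5, 1, 3, 4, 2
Rank h: 3, 2, 5, 4, 1
d = rank(g) − rank(h): 2, -1, -2, 0, 1; Σd² = 10
ρ = 1 − 6Σd² / [n(n²−1)] = 1 − 6×10 / (5×24) = 1 − 60/120 ≈ 0.500

0.500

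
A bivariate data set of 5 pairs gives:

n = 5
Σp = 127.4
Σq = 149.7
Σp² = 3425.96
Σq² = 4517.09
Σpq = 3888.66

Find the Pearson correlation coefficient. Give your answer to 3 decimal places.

r = (nΣpq − ΣpΣq) / √[(nΣp² − (Σp)²)(nΣq² − (Σq)²)]
Numerator: 5×3888.66 − 127.4×149.7 = 371.52
Denominator: √[(17129.8 − 16230.76)(22585.45 − 22410.09)] = √[899.04 × 175.36] = 397.0588
r = 371.52 / 397.0588 ≈ 0.936

0.936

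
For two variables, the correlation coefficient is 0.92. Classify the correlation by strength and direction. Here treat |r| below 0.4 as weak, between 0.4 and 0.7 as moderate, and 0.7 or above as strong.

r = 0.92 > 0 so the relationship is positive.
|r| = 0.92, which falls in the strong range.

strong positive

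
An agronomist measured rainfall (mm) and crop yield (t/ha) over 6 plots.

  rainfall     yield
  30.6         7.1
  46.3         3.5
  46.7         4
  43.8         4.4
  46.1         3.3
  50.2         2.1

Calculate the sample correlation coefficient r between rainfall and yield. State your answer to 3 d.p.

n = 6, Σx = 263.7, Σy = 24.4, Σx² = 11824.63, Σy² = 113.32, Σxy = 1016.38
nΣxy − ΣxΣy = 6098.28 − 6434.28 = -336
nΣx² − (Σx)² = 70947.78 − 69537.69 = 1410.09; nΣy² − (Σy)² = 679.92 − 595.36 = 84.56
r = -336 / √(1410.09 × 84.56) = -336 / 345.3074 ≈ -0.973

-0.973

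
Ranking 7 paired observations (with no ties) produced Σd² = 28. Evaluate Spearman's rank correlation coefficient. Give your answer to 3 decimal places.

0.500

ρ = 1 − 6Σd² / [n(n²−1)] = 1 − 6×28 / (7×48)
  = 1 − 168/336 = 1 − 0.5000 ≈ 0.500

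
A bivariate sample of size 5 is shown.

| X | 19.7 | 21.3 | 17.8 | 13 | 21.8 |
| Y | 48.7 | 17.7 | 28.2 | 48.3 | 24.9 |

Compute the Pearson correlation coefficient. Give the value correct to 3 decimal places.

-0.656

n = 5, ΣX = 93.6, ΣY = 167.8, ΣX² = 1802.86, ΣY² = 6433.12, ΣXY = 3009.08
nΣXY − ΣXΣY = 15045.4 − 15706.08 = -660.68
nΣX² − (ΣX)² = 9014.3 − 8760.96 = 253.34; nΣY² − (ΣY)² = 32165.6 − 28156.84 = 4008.76
r = -660.68 / √(253.34 × 4008.76) = -660.68 / 1007.7595 ≈ -0.656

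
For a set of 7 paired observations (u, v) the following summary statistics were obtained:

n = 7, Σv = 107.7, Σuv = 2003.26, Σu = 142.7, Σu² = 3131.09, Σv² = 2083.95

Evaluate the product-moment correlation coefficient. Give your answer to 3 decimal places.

r = (nΣuv − ΣuΣv) / √[(nΣu² − (Σu)²)(nΣv² − (Σv)²)]
Numerator: 7×2003.26 − 142.7×107.7 = -1345.97
Denominator: √[(21917.63 − 20363.29)(14587.65 − 11599.29)] = √[1554.34 × 2988.36] = 2155.2094
r = -1345.97 / 2155.2094 ≈ -0.625

-0.625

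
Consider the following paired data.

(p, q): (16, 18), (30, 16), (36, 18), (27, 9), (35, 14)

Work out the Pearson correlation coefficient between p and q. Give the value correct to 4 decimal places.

-0.0914

n = 5, Σp = 144, Σq = 75, Σp² = 4406, Σq² = 1181, Σpq = 2149
nΣpq − ΣpΣq = 10745 − 10800 = -55
nΣp² − (Σp)² = 22030 − 20736 = 1294; nΣq² − (Σq)² = 5905 − 5625 = 280
r = -55 / √(1294 × 280) = -55 / 601.9302 ≈ -0.0914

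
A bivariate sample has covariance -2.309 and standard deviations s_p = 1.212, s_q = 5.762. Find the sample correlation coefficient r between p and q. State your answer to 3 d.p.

-0.331

r = Cov(p,q) / (s_p · s_q) = -2.309 / (1.212 × 5.762)
  = -2.309 / 6.9835 ≈ -0.331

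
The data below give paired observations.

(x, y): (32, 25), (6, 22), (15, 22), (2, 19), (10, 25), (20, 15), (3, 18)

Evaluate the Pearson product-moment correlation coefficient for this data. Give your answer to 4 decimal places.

n = 7, Σx = 88, Σy = 146, Σx² = 1798, Σy² = 3128, Σxy = 1904
nΣxy − ΣxΣy = 13328 − 12848 = 480
nΣx² − (Σx)² = 12586 − 7744 = 4842; nΣy² − (Σy)² = 21896 − 21316 = 580
r = 480 / √(4842 × 580) = 480 / 1675.8162 ≈ 0.2864

0.2864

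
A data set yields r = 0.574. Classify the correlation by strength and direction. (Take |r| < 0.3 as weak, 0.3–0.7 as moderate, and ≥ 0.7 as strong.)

r = 0.574 > 0 so the relationship is positive.
|r| = 0.574, which falls in the moderate range.

moderate positive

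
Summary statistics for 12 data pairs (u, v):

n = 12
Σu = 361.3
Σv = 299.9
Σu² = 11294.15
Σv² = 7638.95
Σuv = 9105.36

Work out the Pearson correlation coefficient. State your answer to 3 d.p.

0.310

r = (nΣuv − ΣuΣv) / √[(nΣu² − (Σu)²)(nΣv² − (Σv)²)]
Numerator: 12×9105.36 − 361.3×299.9 = 910.45
Denominator: √[(135529.8 − 130537.69)(91667.4 − 89940.01)] = √[4992.11 × 1727.39] = 2936.5491
r = 910.45 / 2936.5491 ≈ 0.310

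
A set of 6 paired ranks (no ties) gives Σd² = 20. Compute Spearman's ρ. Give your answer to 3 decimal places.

ρ = 1 − 6Σd² / [n(n²−1)] = 1 − 6×20 / (6×35)
  = 1 − 120/210 = 1 − 0.5714 ≈ 0.429

0.429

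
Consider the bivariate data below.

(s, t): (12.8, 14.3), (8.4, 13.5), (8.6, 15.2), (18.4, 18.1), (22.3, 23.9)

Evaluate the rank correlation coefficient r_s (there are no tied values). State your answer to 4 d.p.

Rank s: 3, 1, 2, 4, 5
Rank t: 2, 1, 3, 4, 5
d = rank(s) − rank(t): 1, 0, -1, 0, 0; Σd² = 2
ρ = 1 − 6Σd² / [n(n²−1)] = 1 − 6×2 / (5×24) = 1 − 12/120 ≈ 0.9000

0.9000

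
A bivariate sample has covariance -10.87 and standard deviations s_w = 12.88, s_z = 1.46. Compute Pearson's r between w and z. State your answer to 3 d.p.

-0.578

r = Cov(w,z) / (s_w · s_z) = -10.87 / (12.88 × 1.46)
  = -10.87 / 18.8048 ≈ -0.578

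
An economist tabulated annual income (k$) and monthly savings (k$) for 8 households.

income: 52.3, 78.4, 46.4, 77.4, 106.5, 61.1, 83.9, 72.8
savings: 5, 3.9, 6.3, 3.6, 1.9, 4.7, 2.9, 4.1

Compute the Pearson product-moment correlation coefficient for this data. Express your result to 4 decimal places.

n = 8, Σx = 578.8, Σy = 32.4, Σx² = 44440.08, Σy² = 143.78, Σxy = 2169.53
nΣxy − ΣxΣy = 17356.24 − 18753.12 = -1396.88
nΣx² − (Σx)² = 355520.64 − 335009.44 = 20511.2; nΣy² − (Σy)² = 1150.24 − 1049.76 = 100.48
r = -1396.88 / √(20511.2 × 100.48) = -1396.88 / 1435.6063 ≈ -0.9730

-0.9730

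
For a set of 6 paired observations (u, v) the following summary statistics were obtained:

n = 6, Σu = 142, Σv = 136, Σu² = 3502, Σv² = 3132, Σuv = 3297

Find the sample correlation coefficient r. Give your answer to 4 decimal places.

0.9381

r = (nΣuv − ΣuΣv) / √[(nΣu² − (Σu)²)(nΣv² − (Σv)²)]
Numerator: 6×3297 − 142×136 = 470
Denominator: √[(21012 − 20164)(18792 − 18496)] = √[848 × 296] = 501.0070
r = 470 / 501.0070 ≈ 0.9381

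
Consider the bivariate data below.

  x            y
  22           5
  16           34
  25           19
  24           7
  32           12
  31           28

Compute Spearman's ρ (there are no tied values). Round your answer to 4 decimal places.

Rank x: 2, 1, 4, 3, 6, 5
Rank y: 1, 6, 4, 2, 3, 5
d = rank(x) − rank(y): 1, -5, 0, 1, 3, 0; Σd² = 36
ρ = 1 − 6Σd² / [n(n²−1)] = 1 − 6×36 / (6×35) = 1 − 216/210 ≈ -0.0286

-0.0286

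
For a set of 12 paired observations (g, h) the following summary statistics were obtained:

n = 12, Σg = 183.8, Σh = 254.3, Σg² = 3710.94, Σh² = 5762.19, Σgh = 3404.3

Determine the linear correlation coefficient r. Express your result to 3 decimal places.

r = (nΣgh − ΣgΣh) / √[(nΣg² − (Σg)²)(nΣh² − (Σh)²)]
Numerator: 12×3404.3 − 183.8×254.3 = -5888.74
Denominator: √[(44531.28 − 33782.44)(69146.28 − 64668.49)] = √[10748.84 × 4477.79] = 6937.6544
r = -5888.74 / 6937.6544 ≈ -0.849

-0.849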